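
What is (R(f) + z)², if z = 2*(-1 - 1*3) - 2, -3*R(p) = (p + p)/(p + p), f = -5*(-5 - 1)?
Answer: 961/9 ≈ 106.78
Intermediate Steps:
f = 30 (f = -5*(-6) = 30)
R(p) = -⅓ (R(p) = -(p + p)/(3*(p + p)) = -2*p/(3*(2*p)) = -2*p*1/(2*p)/3 = -⅓*1 = -⅓)
z = -10 (z = 2*(-1 - 3) - 2 = 2*(-4) - 2 = -8 - 2 = -10)
(R(f) + z)² = (-⅓ - 10)² = (-31/3)² = 961/9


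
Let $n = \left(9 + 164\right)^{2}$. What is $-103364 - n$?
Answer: $-133293$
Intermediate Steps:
$n = 29929$ ($n = 173^{2} = 29929$)
$-103364 - n = -103364 - 29929 = -133293$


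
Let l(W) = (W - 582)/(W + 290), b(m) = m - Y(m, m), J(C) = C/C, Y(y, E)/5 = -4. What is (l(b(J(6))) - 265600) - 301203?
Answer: -176276294/311 ≈ -5.6681e+5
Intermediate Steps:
Y(y, E) = -20 (Y(y, E) = 5*(-4) = -20)
J(C) = 1
b(m) = 20 + m (b(m) = m - 1*(-20) = m + 20 = 20 + m)
l(W) = (-582 + W)/(290 + W)
(l(b(J(6))) - 265600) - 301203 = ((-582 + (20 + 1))/(290 + (20 + 1)) - 265600) - 301203 = ((-582 + 21)/(290 + 21) - 265600) - 301203 = (-561/311 - 265600) - 301203 = -82602161/311 - 301203 = -176276294/311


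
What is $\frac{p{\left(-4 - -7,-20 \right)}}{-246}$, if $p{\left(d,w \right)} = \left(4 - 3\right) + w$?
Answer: $\frac{19}{246} \approx 0.077236$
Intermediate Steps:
$p{\left(d,w \right)} = 1 + w$
$\frac{p{\left(-4 - -7,-20 \right)}}{-246} = \frac{1 - 20}{-246} = \left(-19\right) \left(- \frac{1}{246}\right) = \frac{19}{246}$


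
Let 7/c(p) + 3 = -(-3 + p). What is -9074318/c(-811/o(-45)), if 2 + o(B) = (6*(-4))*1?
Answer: 3679635949/91 ≈ 4.0436e+7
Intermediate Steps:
o(B) = -26 (o(B) = -2 + (6*(-4))*1 = -2 - 24*1 = -2 - 24 = -26)
c(p) = -7/p (c(p) = 7/(-3 - (-3 + p)) = 7/(-3 + (3 - p)) = 7/((-p)) = 7*(-1/p) = -7/p)
-9074318/c(-811/o(-45)) = -9074318/((-7/((-811/(-26))))) = -9074318/((-7/((-811*(-1/26))))) = -9074318/((-7/811/26)) = -9074318/((-7*26/811)) = -9074318/(-182/811) = -9074318*(-811/182) = 3679635949/91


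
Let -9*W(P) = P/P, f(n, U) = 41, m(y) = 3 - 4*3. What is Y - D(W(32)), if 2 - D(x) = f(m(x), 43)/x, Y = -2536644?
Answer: -2537015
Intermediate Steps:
m(y) = -9 (m(y) = 3 - 12 = -9)
W(P) = -⅑ (W(P) = -P/(9*P) = -⅑*1 = -⅑)
D(x) = 2 - 41/x
Y - D(W(32)) = -2536644 - (2 - 41/(-⅑)) = -2536644 - (2 - 41*(-9)) = -2536644 - (2 + 369) = -2536644 - 1*371 = -2536644 - 371 = -2537015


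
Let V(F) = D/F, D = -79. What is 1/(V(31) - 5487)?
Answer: -31/170176 ≈ -0.00018216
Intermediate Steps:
V(F) = -79/F
1/(V(31) - 5487) = 1/(-79/31 - 5487) = 1/(-170176/31) = -31/170176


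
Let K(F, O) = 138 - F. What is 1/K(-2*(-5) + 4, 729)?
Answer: 1/124 ≈ 0.0080645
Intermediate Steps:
1/K(-2*(-5) + 4, 729) = 1/(138 - (-2*(-5) + 4)) = 1/(138 - (10 + 4)) = 1/(138 - 1*14) = 1/(138 - 14) = 1/124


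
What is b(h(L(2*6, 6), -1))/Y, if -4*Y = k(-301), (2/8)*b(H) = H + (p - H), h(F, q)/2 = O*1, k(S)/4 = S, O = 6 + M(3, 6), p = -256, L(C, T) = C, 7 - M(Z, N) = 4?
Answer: -1024/301 ≈ -3.4020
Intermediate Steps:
M(Z, N) = 3 (M(Z, N) = 7 - 1*4 = 7 - 4 = 3)
O = 9 (O = 6 + 3 = 9)
k(S) = 4*S
h(F, q) = 18 (h(F, q) = 2*(9*1) = 2*9 = 18)
b(H) = -1024 (b(H) = 4*(H + (-256 - H)) = 4*(-256) = -1024)
Y = 301 (Y = -(-301) = -¼*(-1204) = 301)
b(h(L(2*6, 6), -1))/Y = -1024/301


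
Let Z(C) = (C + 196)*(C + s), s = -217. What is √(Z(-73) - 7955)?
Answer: 5*I*√1745 ≈ 208.87*I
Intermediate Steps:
Z(C) = (-217 + C)*(196 + C) (Z(C) = (C + 196)*(C - 217) = (196 + C)*(-217 + C) = (-217 + C)*(196 + C))
√(Z(-73) - 7955) = √((-42532 + (-73)² - 21*(-73)) - 7955) = √((-42532 + 5329 + 1533) - 7955) = √(-35670 - 7955) = √(-43625) = 5*I*√1745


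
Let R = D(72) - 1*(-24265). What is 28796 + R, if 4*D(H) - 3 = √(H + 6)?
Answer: 212247/4 + √78/4 ≈ 53064.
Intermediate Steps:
D(H) = ¾ + √(6 + H)/4 (D(H) = ¾ + √(H + 6)/4 = ¾ + √(6 + H)/4)
R = 97063/4 + √78/4 (R = (¾ + √(6 + 72)/4) - 1*(-24265) = (¾ + √78/4) + 24265 = 97063/4 + √78/4 ≈ 24268.)
28796 + R = 28796 + (97063/4 + √78/4) = 212247/4 + √78/4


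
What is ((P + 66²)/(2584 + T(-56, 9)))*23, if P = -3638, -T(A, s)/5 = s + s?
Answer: 8257/1247 ≈ 6.6215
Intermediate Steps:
T(A, s) = -10*s (T(A, s) = -5*(s + s) = -10*s)
((P + 66²)/(2584 + T(-56, 9)))*23 = ((-3638 + 66²)/(2584 - 10*9))*23 = ((-3638 + 4356)/(2584 - 90))*23 = (718/2494)*23 = (718*(1/2494))*23 = (359/1247)*23 = 8257/1247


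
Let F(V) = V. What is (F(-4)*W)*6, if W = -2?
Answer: 48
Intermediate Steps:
(F(-4)*W)*6 = -4*(-2)*6 = 8*6 = 48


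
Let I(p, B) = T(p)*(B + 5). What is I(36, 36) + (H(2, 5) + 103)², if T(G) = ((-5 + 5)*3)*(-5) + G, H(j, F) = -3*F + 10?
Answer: 11080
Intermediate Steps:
H(j, F) = 10 - 3*F
T(G) = G (T(G) = (0*3)*(-5) + G = 0*(-5) + G = 0 + G = G)
I(p, B) = p*(5 + B) (I(p, B) = p*(B + 5) = p*(5 + B))
I(36, 36) + (H(2, 5) + 103)² = 36*(5 + 36) + ((10 - 3*5) + 103)² = 36*41 + ((10 - 15) + 103)² = 1476 + (-5 + 103)² = 1476 + 98² = 1476 + 9604 = 11080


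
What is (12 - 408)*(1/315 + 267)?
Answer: -3700664/35 ≈ -1.0573e+5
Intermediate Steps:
(12 - 408)*(1/315 + 267) = -396*(1/315 + 267) = -396*84106/315 = -3700664/35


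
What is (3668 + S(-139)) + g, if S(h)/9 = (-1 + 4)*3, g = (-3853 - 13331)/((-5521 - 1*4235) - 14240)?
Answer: 22494547/5999 ≈ 3749.7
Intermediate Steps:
g = 4296/5999 (g = -17184/((-5521 - 4235) - 14240) = -17184/(-9756 - 14240) = -17184/(-23996) = -17184*(-1/23996) = 4296/5999 ≈ 0.71612)
S(h) = 81 (S(h) = 9*((-1 + 4)*3) = 9*(3*3) = 9*9 = 81)
(3668 + S(-139)) + g = (3668 + 81) + 4296/5999 = 3749 + 4296/5999 = 22494547/5999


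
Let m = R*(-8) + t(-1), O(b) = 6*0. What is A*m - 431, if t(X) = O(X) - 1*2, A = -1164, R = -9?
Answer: -81911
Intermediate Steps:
O(b) = 0
t(X) = -2 (t(X) = 0 - 1*2 = 0 - 2 = -2)
m = 70 (m = -9*(-8) - 2 = 72 - 2 = 70)
A*m - 431 = -1164*70 - 431 = -81480 - 431 = -81911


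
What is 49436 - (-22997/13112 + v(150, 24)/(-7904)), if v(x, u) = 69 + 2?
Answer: 640449211421/12954656 ≈ 49438.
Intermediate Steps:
v(x, u) = 71
49436 - (-22997/13112 + v(150, 24)/(-7904)) = 49436 - (-22997/13112 + 71/(-7904)) = 49436 - (-22997*1/13112 + 71*(-1/7904)) = 49436 - (-22997/13112 - 71/7904) = 49436 - 1*(-22837405/12954656) = 49436 + 22837405/12954656 = 640449211421/12954656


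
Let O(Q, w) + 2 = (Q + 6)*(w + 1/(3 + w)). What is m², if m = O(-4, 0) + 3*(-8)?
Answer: 5776/9 ≈ 641.78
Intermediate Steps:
O(Q, w) = -2 + (6 + Q)*(w + 1/(3 + w)) (O(Q, w) = -2 + (Q + 6)*(w + 1/(3 + w)) = -2 + (6 + Q)*(w + 1/(3 + w)))
m = -76/3 (m = (-4 + 6*0² + 16*0 - 4*0² + 3*(-4)*0)/(3 + 0) + 3*(-8) = (-4 + 6*0 + 0 - 4*0 + 0)/3 - 24 = (-4 + 0 + 0 + 0 + 0)/3 - 24 = (⅓)*(-4) - 24 = -4/3 - 24 = -76/3 ≈ -25.333)
m² = (-76/3)² = 5776/9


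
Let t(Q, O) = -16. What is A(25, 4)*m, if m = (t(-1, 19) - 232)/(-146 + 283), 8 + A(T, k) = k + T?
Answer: -5208/137 ≈ -38.015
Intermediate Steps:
A(T, k) = -8 + T + k (A(T, k) = -8 + (k + T) = -8 + (T + k) = -8 + T + k)
m = -248/137 (m = (-16 - 232)/(-146 + 283) = -248/137 ≈ -1.8102)
A(25, 4)*m = (-8 + 25 + 4)*(-248/137) = 21*(-248/137) = -5208/137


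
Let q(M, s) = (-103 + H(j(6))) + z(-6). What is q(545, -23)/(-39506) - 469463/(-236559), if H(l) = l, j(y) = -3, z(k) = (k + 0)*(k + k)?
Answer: 9277324142/4672749927 ≈ 1.9854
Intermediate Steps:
z(k) = 2*k² (z(k) = k*(2*k) = 2*k²)
q(M, s) = -34 (q(M, s) = (-103 - 3) + 2*(-6)² = -106 + 2*36 = -106 + 72 = -34)
q(545, -23)/(-39506) - 469463/(-236559) = -34/(-39506) - 469463/(-236559) = -34*(-1/39506) - 469463*(-1/236559) = 17/19753 + 469463/236559 = 9277324142/4672749927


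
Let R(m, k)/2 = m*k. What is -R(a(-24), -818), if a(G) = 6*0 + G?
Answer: -39264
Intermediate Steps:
a(G) = G (a(G) = 0 + G = G)
R(m, k) = 2*k*m (R(m, k) = 2*(m*k) = 2*(k*m) = 2*k*m)
-R(a(-24), -818) = -2*(-818)*(-24) = -1*39264 = -39264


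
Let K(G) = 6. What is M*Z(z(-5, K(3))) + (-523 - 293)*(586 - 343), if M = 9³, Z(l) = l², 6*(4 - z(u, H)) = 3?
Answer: -757431/4 ≈ -1.8936e+5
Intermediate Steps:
z(u, H) = 7/2 (z(u, H) = 4 - ⅙*3 = 4 - ½ = 7/2)
M = 729
M*Z(z(-5, K(3))) + (-523 - 293)*(586 - 343) = 729*(7/2)² + (-523 - 293)*(586 - 343) = 729*(49/4) - 816*243 = 35721/4 - 198288 = -757431/4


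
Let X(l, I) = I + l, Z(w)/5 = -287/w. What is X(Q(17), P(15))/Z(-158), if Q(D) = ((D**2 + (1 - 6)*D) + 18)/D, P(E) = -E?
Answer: -5214/24395 ≈ -0.21373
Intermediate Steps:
Z(w) = -1435/w (Z(w) = 5*(-287/w) = -1435/w)
Q(D) = (18 + D**2 - 5*D)/D (Q(D) = ((D**2 - 5*D) + 18)/D = (18 + D**2 - 5*D)/D)
X(Q(17), P(15))/Z(-158) = (-1*15 + (-5 + 17 + 18/17))/((-1435/(-158))) = (-15 + (-5 + 17 + 18*(1/17)))/((-1435*(-1/158))) = (-15 + (-5 + 17 + 18/17))/(1435/158) = (-15 + 222/17)*(158/1435) = -33/17*158/1435 = -5214/24395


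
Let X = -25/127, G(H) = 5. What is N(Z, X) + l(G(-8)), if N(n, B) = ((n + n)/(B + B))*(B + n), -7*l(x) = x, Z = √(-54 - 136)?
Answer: 33757/35 + I*√190 ≈ 964.49 + 13.784*I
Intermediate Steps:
Z = I*√190 (Z = √(-190) = I*√190 ≈ 13.784*I)
l(x) = -x/7
X = -25/127 (X = -25*1/127 = -25/127 ≈ -0.19685)
N(n, B) = n*(B + n)/B (N(n, B) = ((2*n)/((2*B)))*(B + n) = ((2*n)*(1/(2*B)))*(B + n) = (n/B)*(B + n) = n*(B + n)/B)
N(Z, X) + l(G(-8)) = (I*√190)*(-25/127 + I*√190)/(-25/127) - ⅐*5 = (I*√190)*(-127/25)*(-25/127 + I*√190) - 5/7 = -127*I*√190*(-25/127 + I*√190)/25 - 5/7 = -5/7 - 127*I*√190*(-25/127 + I*√190)/25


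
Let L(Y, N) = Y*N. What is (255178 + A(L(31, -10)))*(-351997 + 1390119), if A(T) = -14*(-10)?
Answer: 265051232796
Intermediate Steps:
L(Y, N) = N*Y
A(T) = 140
(255178 + A(L(31, -10)))*(-351997 + 1390119) = (255178 + 140)*(-351997 + 1390119) = 255318*1038122 = 265051232796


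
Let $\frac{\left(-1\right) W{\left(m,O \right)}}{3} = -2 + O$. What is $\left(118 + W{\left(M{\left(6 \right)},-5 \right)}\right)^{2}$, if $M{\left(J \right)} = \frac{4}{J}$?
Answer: $19321$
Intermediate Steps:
$W{\left(m,O \right)} = 6 - 3 O$ ($W{\left(m,O \right)} = - 3 \left(-2 + O\right) = 6 - 3 O$)
$\left(118 + W{\left(M{\left(6 \right)},-5 \right)}\right)^{2} = \left(118 + \left(6 - -15\right)\right)^{2} = \left(118 + \left(6 + 15\right)\right)^{2} = \left(118 + 21\right)^{2} = 139^{2} = 19321$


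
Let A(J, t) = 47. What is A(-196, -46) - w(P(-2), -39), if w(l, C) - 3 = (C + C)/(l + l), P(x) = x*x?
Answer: 215/4 ≈ 53.750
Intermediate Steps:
P(x) = x²
w(l, C) = 3 + C/l (w(l, C) = 3 + (C + C)/(l + l) = 3 + (2*C)/((2*l)) = 3 + (2*C)*(1/(2*l)) = 3 + C/l)
A(-196, -46) - w(P(-2), -39) = 47 - (3 - 39/((-2)²)) = 47 - (3 - 39/4) = 47 - 1*(-27/4) = 47 + 27/4 = 215/4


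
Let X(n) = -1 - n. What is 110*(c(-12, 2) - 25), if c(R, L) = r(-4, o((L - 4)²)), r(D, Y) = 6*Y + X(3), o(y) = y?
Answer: -550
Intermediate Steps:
r(D, Y) = -4 + 6*Y (r(D, Y) = 6*Y + (-1 - 1*3) = 6*Y + (-1 - 3) = 6*Y - 4 = -4 + 6*Y)
c(R, L) = -4 + 6*(-4 + L)² (c(R, L) = -4 + 6*(L - 4)² = -4 + 6*(-4 + L)²)
110*(c(-12, 2) - 25) = 110*((-4 + 6*(-4 + 2)²) - 25) = 110*((-4 + 6*(-2)²) - 25) = 110*((-4 + 6*4) - 25) = 110*((-4 + 24) - 25) = 110*(20 - 25) = 110*(-5) = -550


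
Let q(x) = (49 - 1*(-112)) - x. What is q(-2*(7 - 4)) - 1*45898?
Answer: -45731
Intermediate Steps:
q(x) = 161 - x (q(x) = (49 + 112) - x = 161 - x)
q(-2*(7 - 4)) - 1*45898 = (161 - (-2)*(7 - 4)) - 1*45898 = (161 - (-2)*3) - 45898 = (161 - 1*(-6)) - 45898 = (161 + 6) - 45898 = 167 - 45898 = -45731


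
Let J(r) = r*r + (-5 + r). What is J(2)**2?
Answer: 1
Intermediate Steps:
J(r) = -5 + r + r**2 (J(r) = r**2 + (-5 + r) = -5 + r + r**2)
J(2)**2 = (-5 + 2 + 2**2)**2 = (-5 + 2 + 4)**2 = 1**2 = 1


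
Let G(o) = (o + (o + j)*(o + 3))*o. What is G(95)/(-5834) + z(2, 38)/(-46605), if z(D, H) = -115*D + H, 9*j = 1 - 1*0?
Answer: -125062477591/815680710 ≈ -153.32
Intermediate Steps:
j = ⅑ (j = (1 - 1*0)/9 = (1 + 0)/9 = (⅑)*1 = ⅑ ≈ 0.11111)
z(D, H) = H - 115*D
G(o) = o*(o + (3 + o)*(⅑ + o)) (G(o) = (o + (o + ⅑)*(o + 3))*o = (o + (⅑ + o)*(3 + o))*o = (o + (3 + o)*(⅑ + o))*o = o*(o + (3 + o)*(⅑ + o)))
G(95)/(-5834) + z(2, 38)/(-46605) = ((⅑)*95*(3 + 9*95² + 37*95))/(-5834) + (38 - 115*2)/(-46605) = ((⅑)*95*(3 + 9*9025 + 3515))*(-1/5834) + (38 - 230)*(-1/46605) = ((⅑)*95*(3 + 81225 + 3515))*(-1/5834) - 192*(-1/46605) = ((⅑)*95*84743)*(-1/5834) + 64/15535 = (8050585/9)*(-1/5834) + 64/15535 = -8050585/52506 + 64/15535 = -125062477591/815680710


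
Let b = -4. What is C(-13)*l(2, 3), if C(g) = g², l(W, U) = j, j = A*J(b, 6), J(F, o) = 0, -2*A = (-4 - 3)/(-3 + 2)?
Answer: 0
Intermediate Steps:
A = -7/2 (A = -(-4 - 3)/(2*(-3 + 2)) = -(-7)/(2*(-1)) = -(-7)*(-1)/2 = -½*7 = -7/2 ≈ -3.5000)
j = 0 (j = -7/2*0 = 0)
l(W, U) = 0
C(-13)*l(2, 3) = (-13)²*0 = 169*0 = 0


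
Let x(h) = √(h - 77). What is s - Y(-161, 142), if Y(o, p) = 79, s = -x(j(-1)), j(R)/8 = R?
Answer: -79 - I*√85 ≈ -79.0 - 9.2195*I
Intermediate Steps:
j(R) = 8*R
x(h) = √(-77 + h)
s = -I*√85 (s = -√(-77 + 8*(-1)) = -√(-77 - 8) = -√(-85) = -I*√85 ≈ -9.2195*I)
s - Y(-161, 142) = -I*√85 - 1*79 = -I*√85 - 79 = -79 - I*√85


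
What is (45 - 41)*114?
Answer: 456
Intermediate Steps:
(45 - 41)*114 = 4*114 = 456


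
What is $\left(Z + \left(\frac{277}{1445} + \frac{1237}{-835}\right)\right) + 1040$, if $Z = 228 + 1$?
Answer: $\frac{305917501}{241315} \approx 1267.7$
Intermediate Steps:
$Z = 229$
$\left(Z + \left(\frac{277}{1445} + \frac{1237}{-835}\right)\right) + 1040 = \left(229 + \left(\frac{277}{1445} + \frac{1237}{-835}\right)\right) + 1040 = \left(229 + \left(277 \cdot \frac{1}{1445} + 1237 \left(- \frac{1}{835}\right)\right)\right) + 1040 = \left(229 + \left(\frac{277}{1445} - \frac{1237}{835}\right)\right) + 1040 = \left(229 - \frac{311234}{241315}\right) + 1040 = \frac{54949901}{241315} + 1040 = \frac{305917501}{241315}$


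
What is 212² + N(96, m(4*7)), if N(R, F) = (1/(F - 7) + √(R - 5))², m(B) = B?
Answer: 19860436/441 + 2*√91/21 ≈ 45036.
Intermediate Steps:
N(R, F) = (1/(-7 + F) + √(-5 + R))²
212² + N(96, m(4*7)) = 212² + (1 - 7*√(-5 + 96) + (4*7)*√(-5 + 96))²/(-7 + 4*7)² = 44944 + (1 - 7*√91 + 28*√91)²/(-7 + 28)² = 44944 + (1 + 21*√91)²/21² = 44944 + (1 + 21*√91)²/441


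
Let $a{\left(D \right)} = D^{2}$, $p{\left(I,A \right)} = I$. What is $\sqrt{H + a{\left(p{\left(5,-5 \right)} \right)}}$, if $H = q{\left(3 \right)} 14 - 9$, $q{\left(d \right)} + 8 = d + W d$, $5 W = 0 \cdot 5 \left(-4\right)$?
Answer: $3 i \sqrt{6} \approx 7.3485 i$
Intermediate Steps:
$W = 0$ ($W = \frac{0 \cdot 5 \left(-4\right)}{5} = \frac{0 \left(-4\right)}{5} = \frac{1}{5} \cdot 0 = 0$)
$q{\left(d \right)} = -8 + d$ ($q{\left(d \right)} = -8 + \left(d + 0 d\right) = -8 + \left(d + 0\right) = -8 + d$)
$H = -79$ ($H = \left(-8 + 3\right) 14 - 9 = \left(-5\right) 14 - 9 = -70 - 9 = -79$)
$\sqrt{H + a{\left(p{\left(5,-5 \right)} \right)}} = \sqrt{-79 + 5^{2}} = \sqrt{-79 + 25} = \sqrt{-54} = 3 i \sqrt{6}$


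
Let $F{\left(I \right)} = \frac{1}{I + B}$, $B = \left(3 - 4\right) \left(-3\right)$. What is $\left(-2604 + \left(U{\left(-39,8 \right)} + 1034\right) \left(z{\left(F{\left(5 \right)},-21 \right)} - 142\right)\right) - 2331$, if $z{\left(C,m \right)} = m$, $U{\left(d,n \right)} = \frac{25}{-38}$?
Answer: $- \frac{6588051}{38} \approx -1.7337 \cdot 10^{5}$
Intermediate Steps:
$U{\left(d,n \right)} = - \frac{25}{38}$ ($U{\left(d,n \right)} = 25 \left(- \frac{1}{38}\right) = - \frac{25}{38}$)
$B = 3$ ($B = \left(-1\right) \left(-3\right) = 3$)
$F{\left(I \right)} = \frac{1}{3 + I}$ ($F{\left(I \right)} = \frac{1}{I + 3} = \frac{1}{3 + I}$)
$\left(-2604 + \left(U{\left(-39,8 \right)} + 1034\right) \left(z{\left(F{\left(5 \right)},-21 \right)} - 142\right)\right) - 2331 = \left(-2604 + \left(- \frac{25}{38} + 1034\right) \left(-21 - 142\right)\right) - 2331 = \left(-2604 + \frac{39267}{38} \left(-163\right)\right) - 2331 = \left(-2604 - \frac{6400521}{38}\right) - 2331 = - \frac{6499473}{38} - 2331 = - \frac{6588051}{38}$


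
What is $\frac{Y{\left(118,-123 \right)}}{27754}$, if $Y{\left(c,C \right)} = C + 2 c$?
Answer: $\frac{113}{27754} \approx 0.0040715$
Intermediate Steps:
$\frac{Y{\left(118,-123 \right)}}{27754} = \frac{-123 + 2 \cdot 118}{27754} = \left(-123 + 236\right) \frac{1}{27754} = 113 \cdot \frac{1}{27754} = \frac{113}{27754}$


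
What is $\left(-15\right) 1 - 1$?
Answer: $-16$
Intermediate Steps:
$\left(-15\right) 1 - 1 = -15 - 1 = -16$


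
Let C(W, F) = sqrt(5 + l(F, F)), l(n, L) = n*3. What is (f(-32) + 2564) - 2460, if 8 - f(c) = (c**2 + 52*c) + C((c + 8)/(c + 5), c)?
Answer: 752 - I*sqrt(91) ≈ 752.0 - 9.5394*I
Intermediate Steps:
l(n, L) = 3*n
C(W, F) = sqrt(5 + 3*F)
f(c) = 8 - c**2 - sqrt(5 + 3*c) - 52*c (f(c) = 8 - ((c**2 + 52*c) + sqrt(5 + 3*c)) = 8 - (c**2 + sqrt(5 + 3*c) + 52*c) = 8 + (-c**2 - sqrt(5 + 3*c) - 52*c) = 8 - c**2 - sqrt(5 + 3*c) - 52*c)
(f(-32) + 2564) - 2460 = ((8 - 1*(-32)**2 - sqrt(5 + 3*(-32)) - 52*(-32)) + 2564) - 2460 = ((8 - 1*1024 - sqrt(5 - 96) + 1664) + 2564) - 2460 = ((8 - 1024 - sqrt(-91) + 1664) + 2564) - 2460 = ((8 - 1024 - I*sqrt(91) + 1664) + 2564) - 2460 = ((648 - I*sqrt(91)) + 2564) - 2460 = (3212 - I*sqrt(91)) - 2460 = 752 - I*sqrt(91)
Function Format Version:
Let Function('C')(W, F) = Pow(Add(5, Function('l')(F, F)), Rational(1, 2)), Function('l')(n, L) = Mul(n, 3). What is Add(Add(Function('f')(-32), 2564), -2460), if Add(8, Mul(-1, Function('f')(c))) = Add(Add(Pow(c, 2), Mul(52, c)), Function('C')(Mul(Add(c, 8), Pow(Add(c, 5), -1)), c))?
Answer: Add(752, Mul(-1, I, Pow(91, Rational(1, 2)))) ≈ Add(752.00, Mul(-9.5394, I))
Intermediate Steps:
Function('l')(n, L) = Mul(3, n)
Function('C')(W, F) = Pow(Add(5, Mul(3, F)), Rational(1, 2))
Function('f')(c) = Add(8, Mul(-1, Pow(c, 2)), Mul(-1, Pow(Add(5, Mul(3, c)), Rational(1, 2))), Mul(-52, c)) (Function('f')(c) = Add(8, Mul(-1, Add(Add(Pow(c, 2), Mul(52, c)), Pow(Add(5, Mul(3, c)), Rational(1, 2))))) = Add(8, Mul(-1, Add(Pow(c, 2), Pow(Add(5, Mul(3, c)), Rational(1, 2)), Mul(52, c)))) = Add(8, Add(Mul(-1, Pow(c, 2)), Mul(-1, Pow(Add(5, Mul(3, c)), Rational(1, 2))), Mul(-52, c))) = Add(8, Mul(-1, Pow(c, 2)), Mul(-1, Pow(Add(5, Mul(3, c)), Rational(1, 2))), Mul(-52, c)))
Add(Add(Function('f')(-32), 2564), -2460) = Add(Add(Add(8, Mul(-1, Pow(-32, 2)), Mul(-1, Pow(Add(5, Mul(3, -32)), Rational(1, 2))), Mul(-52, -32)), 2564), -2460) = Add(Add(Add(8, Mul(-1, 1024), Mul(-1, Pow(Add(5, -96), Rational(1, 2))), 1664), 2564), -2460) = Add(Add(Add(8, -1024, Mul(-1, Pow(-91, Rational(1, 2))), 1664), 2564), -2460) = Add(Add(Add(8, -1024, Mul(-1, Mul(I, Pow(91, Rational(1, 2)))), 1664), 2564), -2460) = Add(Add(Add(8, -1024, Mul(-1, I, Pow(91, Rational(1, 2))), 1664), 2564), -2460) = Add(Add(Add(648, Mul(-1, I, Pow(91, Rational(1, 2)))), 2564), -2460) = Add(Add(3212, Mul(-1, I, Pow(91, Rational(1, 2)))), -2460) = Add(752, Mul(-1, I, Pow(91, Rational(1, 2))))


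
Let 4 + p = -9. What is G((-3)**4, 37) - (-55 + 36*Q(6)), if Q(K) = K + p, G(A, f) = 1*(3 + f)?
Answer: 347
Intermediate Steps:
p = -13 (p = -4 - 9 = -13)
G(A, f) = 3 + f
Q(K) = -13 + K (Q(K) = K - 13 = -13 + K)
G((-3)**4, 37) - (-55 + 36*Q(6)) = (3 + 37) - (-55 + 36*(-13 + 6)) = 40 - (-55 + 36*(-7)) = 40 - (-55 - 252) = 40 - 1*(-307) = 40 + 307 = 347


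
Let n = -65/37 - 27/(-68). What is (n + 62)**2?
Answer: 23277910041/6330256 ≈ 3677.2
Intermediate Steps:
n = -3421/2516 (n = -65*1/37 - 27*(-1/68) = -65/37 + 27/68 = -3421/2516 ≈ -1.3597)
(n + 62)**2 = (-3421/2516 + 62)**2 = (152571/2516)**2 = 23277910041/6330256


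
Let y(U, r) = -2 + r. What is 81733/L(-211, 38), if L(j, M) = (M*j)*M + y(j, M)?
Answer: -81733/304648 ≈ -0.26829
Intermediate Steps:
L(j, M) = -2 + M + j*M**2 (L(j, M) = (M*j)*M + (-2 + M) = j*M**2 + (-2 + M) = -2 + M + j*M**2)
81733/L(-211, 38) = 81733/(-2 + 38 - 211*38**2) = 81733/(-2 + 38 - 211*1444) = 81733/(-2 + 38 - 304684) = 81733/(-304648) = 81733*(-1/304648) = -81733/304648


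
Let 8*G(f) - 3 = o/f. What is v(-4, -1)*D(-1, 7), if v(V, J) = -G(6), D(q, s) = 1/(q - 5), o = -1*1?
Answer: 17/288 ≈ 0.059028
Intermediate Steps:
o = -1
G(f) = 3/8 - 1/(8*f) (G(f) = 3/8 + (-1/f)/8 = 3/8 - 1/(8*f))
D(q, s) = 1/(-5 + q)
v(V, J) = -17/48 (v(V, J) = -(-1 + 3*6)/(8*6) = -(-1 + 18)/(8*6) = -17/(8*6) = -1*17/48 = -17/48)
v(-4, -1)*D(-1, 7) = -17/(48*(-5 - 1)) = -17/48/(-6) = -17/48*(-⅙) = 17/288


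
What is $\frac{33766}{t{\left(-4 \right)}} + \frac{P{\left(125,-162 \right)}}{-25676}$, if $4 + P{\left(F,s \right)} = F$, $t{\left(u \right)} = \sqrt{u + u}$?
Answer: $- \frac{121}{25676} - \frac{16883 i \sqrt{2}}{2} \approx -0.0047126 - 11938.0 i$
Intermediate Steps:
$t{\left(u \right)} = \sqrt{2} \sqrt{u}$ ($t{\left(u \right)} = \sqrt{2 u} = \sqrt{2} \sqrt{u}$)
$P{\left(F,s \right)} = -4 + F$
$\frac{33766}{t{\left(-4 \right)}} + \frac{P{\left(125,-162 \right)}}{-25676} = \frac{33766}{\sqrt{2} \sqrt{-4}} + \frac{-4 + 125}{-25676} = \frac{33766}{\sqrt{2} \cdot 2 i} + 121 \left(- \frac{1}{25676}\right) = \frac{33766}{2 i \sqrt{2}} - \frac{121}{25676} = 33766 \left(- \frac{i \sqrt{2}}{4}\right) - \frac{121}{25676} = - \frac{16883 i \sqrt{2}}{2} - \frac{121}{25676} = - \frac{121}{25676} - \frac{16883 i \sqrt{2}}{2}$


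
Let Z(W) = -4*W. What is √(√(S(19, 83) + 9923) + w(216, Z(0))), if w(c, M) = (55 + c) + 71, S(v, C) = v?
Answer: √(342 + √9942) ≈ 21.017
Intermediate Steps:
w(c, M) = 126 + c
√(√(S(19, 83) + 9923) + w(216, Z(0))) = √(√(19 + 9923) + (126 + 216)) = √(√9942 + 342) = √(342 + √9942)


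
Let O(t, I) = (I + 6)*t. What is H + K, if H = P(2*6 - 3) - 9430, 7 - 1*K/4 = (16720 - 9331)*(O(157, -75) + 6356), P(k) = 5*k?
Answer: 132312855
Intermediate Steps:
O(t, I) = t*(6 + I) (O(t, I) = (6 + I)*t = t*(6 + I))
K = 132322240 (K = 28 - 4*(16720 - 9331)*(157*(6 - 75) + 6356) = 28 - 29556*(157*(-69) + 6356) = 28 - 29556*(-10833 + 6356) = 28 - 29556*(-4477) = 28 - 4*(-33080553) = 28 + 132322212 = 132322240)
H = -9385 (H = 5*(2*6 - 3) - 9430 = 5*(12 - 3) - 9430 = 5*9 - 9430 = 45 - 9430 = -9385)
H + K = -9385 + 132322240 = 132312855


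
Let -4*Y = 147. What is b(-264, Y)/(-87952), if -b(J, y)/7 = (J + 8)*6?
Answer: -672/5497 ≈ -0.12225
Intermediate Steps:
Y = -147/4 (Y = -1/4*147 = -147/4 ≈ -36.750)
b(J, y) = -336 - 42*J (b(J, y) = -7*(J + 8)*6 = -7*(8 + J)*6 = -7*(48 + 6*J) = -336 - 42*J)
b(-264, Y)/(-87952) = (-336 - 42*(-264))/(-87952) = (-336 + 11088)*(-1/87952) = 10752*(-1/87952) = -672/5497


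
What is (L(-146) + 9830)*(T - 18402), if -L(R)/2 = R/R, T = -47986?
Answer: -652461264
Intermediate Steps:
L(R) = -2 (L(R) = -2*R/R = -2*1 = -2)
(L(-146) + 9830)*(T - 18402) = (-2 + 9830)*(-47986 - 18402) = 9828*(-66388) = -652461264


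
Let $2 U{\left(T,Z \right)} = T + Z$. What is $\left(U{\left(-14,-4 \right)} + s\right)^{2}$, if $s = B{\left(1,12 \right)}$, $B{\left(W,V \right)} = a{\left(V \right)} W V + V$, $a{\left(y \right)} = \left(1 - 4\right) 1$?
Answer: $1089$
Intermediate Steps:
$U{\left(T,Z \right)} = \frac{T}{2} + \frac{Z}{2}$ ($U{\left(T,Z \right)} = \frac{T + Z}{2} = \frac{T}{2} + \frac{Z}{2}$)
$a{\left(y \right)} = -3$ ($a{\left(y \right)} = \left(-3\right) 1 = -3$)
$B{\left(W,V \right)} = V - 3 V W$ ($B{\left(W,V \right)} = - 3 W V + V = - 3 V W + V = V - 3 V W$)
$s = -24$ ($s = 12 \left(1 - 3\right) = 12 \left(-2\right) = -24$)
$\left(U{\left(-14,-4 \right)} + s\right)^{2} = \left(\left(\frac{1}{2} \left(-14\right) + \frac{1}{2} \left(-4\right)\right) - 24\right)^{2} = \left(\left(-7 - 2\right) - 24\right)^{2} = \left(-9 - 24\right)^{2} = \left(-33\right)^{2} = 1089$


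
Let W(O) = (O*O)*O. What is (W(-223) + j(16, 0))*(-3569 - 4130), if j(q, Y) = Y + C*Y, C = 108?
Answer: 85378576333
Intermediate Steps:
j(q, Y) = 109*Y (j(q, Y) = Y + 108*Y = 109*Y)
W(O) = O³ (W(O) = O²*O = O³)
(W(-223) + j(16, 0))*(-3569 - 4130) = ((-223)³ + 109*0)*(-3569 - 4130) = (-11089567 + 0)*(-7699) = -11089567*(-7699) = 85378576333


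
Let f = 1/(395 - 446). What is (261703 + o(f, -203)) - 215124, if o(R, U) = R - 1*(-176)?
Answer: 2384504/51 ≈ 46755.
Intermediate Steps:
f = -1/51 (f = 1/(-51) = -1/51 ≈ -0.019608)
o(R, U) = 176 + R (o(R, U) = R + 176 = 176 + R)
(261703 + o(f, -203)) - 215124 = (261703 + (176 - 1/51)) - 215124 = (261703 + 8975/51) - 215124 = 13355828/51 - 215124 = 2384504/51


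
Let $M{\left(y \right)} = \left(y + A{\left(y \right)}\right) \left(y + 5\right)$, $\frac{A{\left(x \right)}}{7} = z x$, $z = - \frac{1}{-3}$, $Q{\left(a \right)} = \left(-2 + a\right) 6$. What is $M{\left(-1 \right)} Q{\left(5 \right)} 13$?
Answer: $-3120$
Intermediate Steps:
$Q{\left(a \right)} = -12 + 6 a$
$z = \frac{1}{3}$ ($z = \left(-1\right) \left(- \frac{1}{3}\right) = \frac{1}{3} \approx 0.33333$)
$A{\left(x \right)} = \frac{7 x}{3}$ ($A{\left(x \right)} = 7 \frac{x}{3} = \frac{7 x}{3}$)
$M{\left(y \right)} = \frac{10 y \left(5 + y\right)}{3}$ ($M{\left(y \right)} = \left(y + \frac{7 y}{3}\right) \left(y + 5\right) = \frac{10 y}{3} \left(5 + y\right) = \frac{10 y \left(5 + y\right)}{3}$)
$M{\left(-1 \right)} Q{\left(5 \right)} 13 = \frac{10}{3} \left(-1\right) \left(5 - 1\right) \left(-12 + 6 \cdot 5\right) 13 = \frac{10}{3} \left(-1\right) 4 \left(-12 + 30\right) 13 = \left(- \frac{40}{3}\right) 18 \cdot 13 = \left(-240\right) 13 = -3120$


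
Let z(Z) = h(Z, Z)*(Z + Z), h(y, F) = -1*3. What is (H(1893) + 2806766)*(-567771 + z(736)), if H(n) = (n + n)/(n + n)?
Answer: -1605995589429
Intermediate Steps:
h(y, F) = -3
z(Z) = -6*Z (z(Z) = -3*(Z + Z) = -6*Z)
H(n) = 1 (H(n) = (2*n)/((2*n)) = (2*n)*(1/(2*n)) = 1)
(H(1893) + 2806766)*(-567771 + z(736)) = (1 + 2806766)*(-567771 - 6*736) = 2806767*(-567771 - 4416) = 2806767*(-572187) = -1605995589429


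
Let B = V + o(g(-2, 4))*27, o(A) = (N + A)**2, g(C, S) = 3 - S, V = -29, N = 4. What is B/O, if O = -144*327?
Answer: -107/23544 ≈ -0.0045447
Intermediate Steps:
o(A) = (4 + A)**2
O = -47088
B = 214 (B = -29 + (4 + (3 - 1*4))**2*27 = -29 + (4 + (3 - 4))**2*27 = -29 + (4 - 1)**2*27 = -29 + 3**2*27 = -29 + 9*27 = -29 + 243 = 214)
B/O = 214/(-47088) = 214*(-1/47088) = -107/23544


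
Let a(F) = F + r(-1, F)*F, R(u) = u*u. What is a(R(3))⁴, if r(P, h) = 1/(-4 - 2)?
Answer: 50625/16 ≈ 3164.1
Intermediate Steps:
R(u) = u²
r(P, h) = -⅙ (r(P, h) = 1/(-6) = -⅙)
a(F) = 5*F/6 (a(F) = F - F/6 = 5*F/6)
a(R(3))⁴ = ((⅚)*3²)⁴ = ((⅚)*9)⁴ = (15/2)⁴ = 50625/16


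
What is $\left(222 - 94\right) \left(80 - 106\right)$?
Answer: $-3328$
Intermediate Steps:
$\left(222 - 94\right) \left(80 - 106\right) = 128 \left(-26\right) = -3328$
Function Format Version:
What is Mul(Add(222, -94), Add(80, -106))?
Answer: -3328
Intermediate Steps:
Mul(Add(222, -94), Add(80, -106)) = Mul(128, -26) = -3328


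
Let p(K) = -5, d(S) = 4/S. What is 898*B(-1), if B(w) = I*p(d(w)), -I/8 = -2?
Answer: -71840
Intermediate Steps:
I = 16 (I = -8*(-2) = 16)
B(w) = -80 (B(w) = 16*(-5) = -80)
898*B(-1) = 898*(-80) = -71840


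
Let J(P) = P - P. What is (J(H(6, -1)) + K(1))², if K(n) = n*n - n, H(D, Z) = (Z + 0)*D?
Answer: 0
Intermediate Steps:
H(D, Z) = D*Z (H(D, Z) = Z*D = D*Z)
K(n) = n² - n
J(P) = 0
(J(H(6, -1)) + K(1))² = (0 + 1*(-1 + 1))² = (0 + 1*0)² = (0 + 0)² = 0² = 0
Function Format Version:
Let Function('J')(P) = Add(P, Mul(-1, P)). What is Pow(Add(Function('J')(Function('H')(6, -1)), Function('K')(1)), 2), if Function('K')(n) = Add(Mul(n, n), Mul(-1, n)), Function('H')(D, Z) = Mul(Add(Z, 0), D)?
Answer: 0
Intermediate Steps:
Function('H')(D, Z) = Mul(D, Z) (Function('H')(D, Z) = Mul(Z, D) = Mul(D, Z))
Function('K')(n) = Add(Pow(n, 2), Mul(-1, n))
Function('J')(P) = 0
Pow(Add(Function('J')(Function('H')(6, -1)), Function('K')(1)), 2) = Pow(Add(0, Mul(1, Add(-1, 1))), 2) = Pow(Add(0, Mul(1, 0)), 2) = Pow(Add(0, 0), 2) = Pow(0, 2) = 0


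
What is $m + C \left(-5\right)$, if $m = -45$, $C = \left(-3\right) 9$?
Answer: $90$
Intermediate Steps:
$C = -27$
$m + C \left(-5\right) = -45 - -135 = -45 + 135 = 90$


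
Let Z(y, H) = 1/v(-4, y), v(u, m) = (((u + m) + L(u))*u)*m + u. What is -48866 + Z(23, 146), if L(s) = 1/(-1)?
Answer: -81117561/1660 ≈ -48866.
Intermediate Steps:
L(s) = -1
v(u, m) = u + m*u*(-1 + m + u) (v(u, m) = (((u + m) - 1)*u)*m + u = (((m + u) - 1)*u)*m + u = ((-1 + m + u)*u)*m + u = (u*(-1 + m + u))*m + u = m*u*(-1 + m + u) + u = u + m*u*(-1 + m + u))
Z(y, H) = 1/(-4 - 4*y**2 + 20*y) (Z(y, H) = 1/(-4*(1 + y**2 - y + y*(-4))) = 1/(-4*(1 + y**2 - y - 4*y)) = 1/(-4*(1 + y**2 - 5*y)) = 1/(-4 - 4*y**2 + 20*y))
-48866 + Z(23, 146) = -48866 + 1/(4*(-1 - 1*23**2 + 5*23)) = -48866 + 1/(4*(-1 - 1*529 + 115)) = -48866 + 1/(4*(-1 - 529 + 115)) = -48866 + (1/4)/(-415) = -48866 + (1/4)*(-1/415) = -48866 - 1/1660 = -81117561/1660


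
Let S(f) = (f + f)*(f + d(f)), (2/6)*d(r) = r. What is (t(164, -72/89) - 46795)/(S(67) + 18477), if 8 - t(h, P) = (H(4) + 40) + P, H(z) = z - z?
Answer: -4167531/4840621 ≈ -0.86095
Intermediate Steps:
H(z) = 0
d(r) = 3*r
t(h, P) = -32 - P (t(h, P) = 8 - ((0 + 40) + P) = 8 - (40 + P) = 8 + (-40 - P) = -32 - P)
S(f) = 8*f² (S(f) = (f + f)*(f + 3*f) = (2*f)*(4*f) = 8*f²)
(t(164, -72/89) - 46795)/(S(67) + 18477) = ((-32 - (-72)/89) - 46795)/(8*67² + 18477) = ((-32 - (-72)/89) - 46795)/(8*4489 + 18477) = ((-32 - 1*(-72/89)) - 46795)/(35912 + 18477) = ((-32 + 72/89) - 46795)/54389 = (-2776/89 - 46795)*(1/54389) = -4167531/89*1/54389 = -4167531/4840621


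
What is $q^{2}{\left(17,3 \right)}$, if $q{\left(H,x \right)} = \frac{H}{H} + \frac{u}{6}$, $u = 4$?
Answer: $\frac{25}{9} \approx 2.7778$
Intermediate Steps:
$q{\left(H,x \right)} = \frac{5}{3}$ ($q{\left(H,x \right)} = \frac{H}{H} + \frac{4}{6} = 1 + 4 \cdot \frac{1}{6} = 1 + \frac{2}{3} = \frac{5}{3}$)
$q^{2}{\left(17,3 \right)} = \left(\frac{5}{3}\right)^{2} = \frac{25}{9}$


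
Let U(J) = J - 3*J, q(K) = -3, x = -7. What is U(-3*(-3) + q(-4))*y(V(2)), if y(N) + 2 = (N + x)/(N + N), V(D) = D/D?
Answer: 60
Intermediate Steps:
U(J) = -2*J
V(D) = 1
y(N) = -2 + (-7 + N)/(2*N) (y(N) = -2 + (N - 7)/(N + N) = -2 + (-7 + N)/((2*N)) = -2 + (-7 + N)*(1/(2*N)) = -2 + (-7 + N)/(2*N))
U(-3*(-3) + q(-4))*y(V(2)) = (-2*(-3*(-3) - 3))*((½)*(-7 - 3*1)/1) = (-2*(9 - 3))*((½)*1*(-7 - 3)) = (-2*6)*((½)*1*(-10)) = -12*(-5) = 60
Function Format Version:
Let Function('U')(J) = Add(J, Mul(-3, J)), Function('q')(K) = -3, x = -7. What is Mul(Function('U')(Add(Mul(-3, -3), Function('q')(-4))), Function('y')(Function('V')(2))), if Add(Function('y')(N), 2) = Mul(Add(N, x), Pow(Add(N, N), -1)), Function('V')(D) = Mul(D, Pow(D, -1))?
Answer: 60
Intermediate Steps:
Function('U')(J) = Mul(-2, J)
Function('V')(D) = 1
Function('y')(N) = Add(-2, Mul(Rational(1, 2), Pow(N, -1), Add(-7, N))) (Function('y')(N) = Add(-2, Mul(Add(N, -7), Pow(Add(N, N), -1))) = Add(-2, Mul(Add(-7, N), Pow(Mul(2, N), -1))) = Add(-2, Mul(Add(-7, N), Mul(Rational(1, 2), Pow(N, -1)))) = Add(-2, Mul(Rational(1, 2), Pow(N, -1), Add(-7, N))))
Mul(Function('U')(Add(Mul(-3, -3), Function('q')(-4))), Function('y')(Function('V')(2))) = Mul(Mul(-2, Add(Mul(-3, -3), -3)), Mul(Rational(1, 2), Pow(1, -1), Add(-7, Mul(-3, 1)))) = Mul(Mul(-2, Add(9, -3)), Mul(Rational(1, 2), 1, Add(-7, -3))) = Mul(Mul(-2, 6), Mul(Rational(1, 2), 1, -10)) = Mul(-12, -5) = 60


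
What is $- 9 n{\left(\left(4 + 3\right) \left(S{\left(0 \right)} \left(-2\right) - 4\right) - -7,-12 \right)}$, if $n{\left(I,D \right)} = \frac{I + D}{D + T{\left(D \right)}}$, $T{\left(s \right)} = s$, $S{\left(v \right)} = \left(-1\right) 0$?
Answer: $- \frac{99}{8} \approx -12.375$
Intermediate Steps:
$S{\left(v \right)} = 0$
$n{\left(I,D \right)} = \frac{D + I}{2 D}$ ($n{\left(I,D \right)} = \frac{I + D}{D + D} = \frac{D + I}{2 D}$)
$- 9 n{\left(\left(4 + 3\right) \left(S{\left(0 \right)} \left(-2\right) - 4\right) - -7,-12 \right)} = - 9 \frac{-12 + \left(\left(4 + 3\right) \left(0 \left(-2\right) - 4\right) - -7\right)}{2 \left(-12\right)} = - 9 \cdot \frac{1}{2} \left(- \frac{1}{12}\right) \left(-12 + \left(7 \left(0 - 4\right) + 7\right)\right) = - 9 \cdot \frac{1}{2} \left(- \frac{1}{12}\right) \left(-12 + \left(7 \left(-4\right) + 7\right)\right) = - 9 \cdot \frac{1}{2} \left(- \frac{1}{12}\right) \left(-12 + \left(-28 + 7\right)\right) = - 9 \cdot \frac{1}{2} \left(- \frac{1}{12}\right) \left(-12 - 21\right) = - 9 \cdot \frac{1}{2} \left(- \frac{1}{12}\right) \left(-33\right) = \left(-9\right) \frac{11}{8} = - \frac{99}{8}$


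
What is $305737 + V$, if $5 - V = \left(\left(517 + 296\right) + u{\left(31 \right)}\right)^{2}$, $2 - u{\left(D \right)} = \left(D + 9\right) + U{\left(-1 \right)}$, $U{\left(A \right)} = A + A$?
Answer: $-297987$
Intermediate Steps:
$U{\left(A \right)} = 2 A$
$u{\left(D \right)} = -5 - D$ ($u{\left(D \right)} = 2 - \left(\left(D + 9\right) + 2 \left(-1\right)\right) = 2 - \left(\left(9 + D\right) - 2\right) = 2 - \left(7 + D\right) = -5 - D$)
$V = -603724$ ($V = 5 - \left(\left(517 + 296\right) - 36\right)^{2} = 5 - \left(813 - 36\right)^{2} = 5 - 777^{2} = 5 - 603729 = -603724$)
$305737 + V = 305737 - 603724 = -297987$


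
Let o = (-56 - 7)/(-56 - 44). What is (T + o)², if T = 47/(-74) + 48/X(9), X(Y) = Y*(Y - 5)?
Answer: 217356049/123210000 ≈ 1.7641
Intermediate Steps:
X(Y) = Y*(-5 + Y)
T = 155/222 (T = 47/(-74) + 48/((9*(-5 + 9))) = 47*(-1/74) + 48/((9*4)) = -47/74 + 48/36 = -47/74 + 48*(1/36) = -47/74 + 4/3 = 155/222 ≈ 0.69820)
o = 63/100 (o = -63/(-100) = -63*(-1/100) = 63/100 ≈ 0.63000)
(T + o)² = (155/222 + 63/100)² = (14743/11100)² = 217356049/123210000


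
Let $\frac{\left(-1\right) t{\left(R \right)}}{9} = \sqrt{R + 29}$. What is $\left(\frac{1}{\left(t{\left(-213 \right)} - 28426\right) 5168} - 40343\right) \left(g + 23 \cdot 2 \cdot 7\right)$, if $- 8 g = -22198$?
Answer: $\frac{12387 \left(- 3752867232 \sqrt{46} + 5926611329825 i\right)}{41344 \left(- 14213 i + 9 \sqrt{46}\right)} \approx -1.2493 \cdot 10^{8}$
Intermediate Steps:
$g = \frac{11099}{4}$ ($g = \left(- \frac{1}{8}\right) \left(-22198\right) = \frac{11099}{4} \approx 2774.8$)
$t{\left(R \right)} = - 9 \sqrt{29 + R}$ ($t{\left(R \right)} = - 9 \sqrt{R + 29} = - 9 \sqrt{29 + R}$)
$\left(\frac{1}{\left(t{\left(-213 \right)} - 28426\right) 5168} - 40343\right) \left(g + 23 \cdot 2 \cdot 7\right) = \left(\frac{1}{\left(- 9 \sqrt{29 - 213} - 28426\right) 5168} - 40343\right) \left(\frac{11099}{4} + 23 \cdot 2 \cdot 7\right) = \left(\frac{1}{- 9 \sqrt{-184} - 28426} \cdot \frac{1}{5168} - 40343\right) \left(\frac{11099}{4} + 46 \cdot 7\right) = \left(\frac{1}{- 9 \cdot 2 i \sqrt{46} - 28426} \cdot \frac{1}{5168} - 40343\right) \left(\frac{11099}{4} + 322\right) = \left(\frac{1}{- 18 i \sqrt{46} - 28426} \cdot \frac{1}{5168} - 40343\right) \frac{12387}{4} = \left(\frac{1}{-28426 - 18 i \sqrt{46}} \cdot \frac{1}{5168} - 40343\right) \frac{12387}{4} = \left(\frac{1}{5168 \left(-28426 - 18 i \sqrt{46}\right)} - 40343\right) \frac{12387}{4} = \left(-40343 + \frac{1}{5168 \left(-28426 - 18 i \sqrt{46}\right)}\right) \frac{12387}{4} = - \frac{499728741}{4} + \frac{12387}{20672 \left(-28426 - 18 i \sqrt{46}\right)}$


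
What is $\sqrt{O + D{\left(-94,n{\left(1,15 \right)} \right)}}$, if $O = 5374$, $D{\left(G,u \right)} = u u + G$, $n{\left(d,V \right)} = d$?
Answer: $\sqrt{5281} \approx 72.671$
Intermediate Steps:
$D{\left(G,u \right)} = G + u^{2}$ ($D{\left(G,u \right)} = u^{2} + G = G + u^{2}$)
$\sqrt{O + D{\left(-94,n{\left(1,15 \right)} \right)}} = \sqrt{5374 - \left(94 - 1^{2}\right)} = \sqrt{5374 + \left(-94 + 1\right)} = \sqrt{5374 - 93} = \sqrt{5281}$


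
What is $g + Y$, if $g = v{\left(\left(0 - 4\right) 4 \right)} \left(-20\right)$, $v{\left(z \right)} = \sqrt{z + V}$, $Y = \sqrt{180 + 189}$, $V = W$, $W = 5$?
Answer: $3 \sqrt{41} - 20 i \sqrt{11} \approx 19.209 - 66.333 i$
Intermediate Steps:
$V = 5$
$Y = 3 \sqrt{41}$ ($Y = \sqrt{369} = 3 \sqrt{41} \approx 19.209$)
$v{\left(z \right)} = \sqrt{5 + z}$ ($v{\left(z \right)} = \sqrt{z + 5} = \sqrt{5 + z}$)
$g = - 20 i \sqrt{11}$ ($g = \sqrt{5 + \left(0 - 4\right) 4} \left(-20\right) = \sqrt{5 - 16} \left(-20\right) = \sqrt{-11} \left(-20\right) = i \sqrt{11} \left(-20\right) = - 20 i \sqrt{11} \approx - 66.333 i$)
$g + Y = - 20 i \sqrt{11} + 3 \sqrt{41} = 3 \sqrt{41} - 20 i \sqrt{11}$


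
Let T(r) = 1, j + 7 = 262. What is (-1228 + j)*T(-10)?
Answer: -973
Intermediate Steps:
j = 255 (j = -7 + 262 = 255)
(-1228 + j)*T(-10) = (-1228 + 255)*1 = -973*1 = -973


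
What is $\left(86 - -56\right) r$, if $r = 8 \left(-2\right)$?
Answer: $-2272$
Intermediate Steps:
$r = -16$
$\left(86 - -56\right) r = \left(86 - -56\right) \left(-16\right) = \left(86 + \left(-167 + 223\right)\right) \left(-16\right) = \left(86 + 56\right) \left(-16\right) = 142 \left(-16\right) = -2272$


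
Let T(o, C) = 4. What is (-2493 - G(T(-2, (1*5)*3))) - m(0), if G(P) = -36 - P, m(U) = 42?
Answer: -2495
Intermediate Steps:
(-2493 - G(T(-2, (1*5)*3))) - m(0) = (-2493 - (-36 - 1*4)) - 1*42 = (-2493 - (-36 - 4)) - 42 = (-2493 - 1*(-40)) - 42 = (-2493 + 40) - 42 = -2453 - 42 = -2495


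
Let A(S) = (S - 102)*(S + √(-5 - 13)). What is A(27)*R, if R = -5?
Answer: 10125 + 1125*I*√2 ≈ 10125.0 + 1591.0*I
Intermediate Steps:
A(S) = (-102 + S)*(S + 3*I*√2) (A(S) = (-102 + S)*(S + √(-18)) = (-102 + S)*(S + 3*I*√2))
A(27)*R = (27² - 102*27 - 306*I*√2 + 3*I*27*√2)*(-5) = (729 - 2754 - 306*I*√2 + 81*I*√2)*(-5) = (-2025 - 225*I*√2)*(-5) = 10125 + 1125*I*√2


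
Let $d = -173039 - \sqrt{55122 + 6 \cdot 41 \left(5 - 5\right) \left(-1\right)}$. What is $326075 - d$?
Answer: $499114 + \sqrt{55122} \approx 4.9935 \cdot 10^{5}$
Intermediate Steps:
$d = -173039 - \sqrt{55122}$ ($d = -173039 - \sqrt{55122 + 246 \cdot 0 \left(-1\right)} = -173039 - \sqrt{55122 + 246 \cdot 0} = -173039 - \sqrt{55122 + 0} = -173039 - \sqrt{55122} \approx -1.7327 \cdot 10^{5}$)
$326075 - d = 326075 - \left(-173039 - \sqrt{55122}\right) = 326075 + \left(173039 + \sqrt{55122}\right) = 499114 + \sqrt{55122}$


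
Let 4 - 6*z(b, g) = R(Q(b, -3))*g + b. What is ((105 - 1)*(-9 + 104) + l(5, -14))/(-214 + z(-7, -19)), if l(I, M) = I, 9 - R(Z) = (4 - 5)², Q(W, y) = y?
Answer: -59310/1121 ≈ -52.908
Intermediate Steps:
R(Z) = 8 (R(Z) = 9 - (4 - 5)² = 9 - 1*(-1)² = 9 - 1*1 = 9 - 1 = 8)
z(b, g) = ⅔ - 4*g/3 - b/6 (z(b, g) = ⅔ - (8*g + b)/6 = ⅔ - (b + 8*g)/6 = ⅔ + (-4*g/3 - b/6) = ⅔ - 4*g/3 - b/6)
((105 - 1)*(-9 + 104) + l(5, -14))/(-214 + z(-7, -19)) = ((105 - 1)*(-9 + 104) + 5)/(-214 + (⅔ - 4/3*(-19) - ⅙*(-7))) = (104*95 + 5)/(-214 + (⅔ + 76/3 + 7/6)) = (9880 + 5)/(-214 + 163/6) = 9885/(-1121/6) = 9885*(-6/1121) = -59310/1121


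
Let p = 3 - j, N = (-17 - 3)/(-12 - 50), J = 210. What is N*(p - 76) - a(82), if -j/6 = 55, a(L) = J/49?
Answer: 17060/217 ≈ 78.618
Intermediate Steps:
a(L) = 30/7 (a(L) = 210/49 = 210*(1/49) = 30/7)
j = -330 (j = -6*55 = -330)
N = 10/31 (N = -20/(-62) = -20*(-1/62) = 10/31 ≈ 0.32258)
p = 333 (p = 3 - 1*(-330) = 3 + 330 = 333)
N*(p - 76) - a(82) = 10*(333 - 76)/31 - 1*30/7 = (10/31)*257 - 30/7 = 2570/31 - 30/7 = 17060/217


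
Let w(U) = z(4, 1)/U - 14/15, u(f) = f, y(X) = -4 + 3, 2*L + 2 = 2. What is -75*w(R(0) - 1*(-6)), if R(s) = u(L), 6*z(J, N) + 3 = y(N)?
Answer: 235/3 ≈ 78.333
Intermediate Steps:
L = 0 (L = -1 + (1/2)*2 = -1 + 1 = 0)
y(X) = -1
z(J, N) = -2/3 (z(J, N) = -1/2 + (1/6)*(-1) = -1/2 - 1/6 = -2/3)
R(s) = 0
w(U) = -14/15 - 2/(3*U) (w(U) = -2/(3*U) - 14/15 = -14/15 - 2/(3*U))
-75*w(R(0) - 1*(-6)) = -10*(-5 - 7*(0 - 1*(-6)))/(0 - 1*(-6)) = -10*(-5 - 7*(0 + 6))/(0 + 6) = -10*(-5 - 7*6)/6 = -10*(-5 - 42)/6 = -10*(-47)/6 = -75*(-47/45) = 235/3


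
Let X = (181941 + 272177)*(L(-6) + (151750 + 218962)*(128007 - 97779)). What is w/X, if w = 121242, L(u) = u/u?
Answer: 60621/2544396437556883 ≈ 2.3825e-11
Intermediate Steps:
L(u) = 1
X = 5088792875113766 (X = (181941 + 272177)*(1 + (151750 + 218962)*(128007 - 97779)) = 454118*(1 + 370712*30228) = 454118*(1 + 11205882336) = 454118*11205882337 = 5088792875113766)
w/X = 121242/5088792875113766 = 121242*(1/5088792875113766) = 60621/2544396437556883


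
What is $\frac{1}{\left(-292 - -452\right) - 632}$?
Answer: $- \frac{1}{472} \approx -0.0021186$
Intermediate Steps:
$\frac{1}{\left(-292 - -452\right) - 632} = \frac{1}{\left(-292 + 452\right) - 632} = \frac{1}{160 - 632} = \frac{1}{-472} = - \frac{1}{472}$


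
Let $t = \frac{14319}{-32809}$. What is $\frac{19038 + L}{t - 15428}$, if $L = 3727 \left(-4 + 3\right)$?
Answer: $- \frac{11682293}{11771897} \approx -0.99239$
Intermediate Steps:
$L = -3727$ ($L = 3727 \left(-1\right) = -3727$)
$t = - \frac{333}{763}$ ($t = 14319 \left(- \frac{1}{32809}\right) = - \frac{333}{763} \approx -0.43644$)
$\frac{19038 + L}{t - 15428} = \frac{19038 - 3727}{- \frac{333}{763} - 15428} = \frac{15311}{- \frac{11771897}{763}} = 15311 \left(- \frac{763}{11771897}\right) = - \frac{11682293}{11771897}$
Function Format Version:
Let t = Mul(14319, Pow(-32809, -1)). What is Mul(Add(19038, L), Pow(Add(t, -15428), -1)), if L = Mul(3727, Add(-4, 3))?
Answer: Rational(-11682293, 11771897) ≈ -0.99239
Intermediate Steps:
L = -3727 (L = Mul(3727, -1) = -3727)
t = Rational(-333, 763) (t = Mul(14319, Rational(-1, 32809)) = Rational(-333, 763) ≈ -0.43644)
Mul(Add(19038, L), Pow(Add(t, -15428), -1)) = Mul(Add(19038, -3727), Pow(Add(Rational(-333, 763), -15428), -1)) = Mul(15311, Pow(Rational(-11771897, 763), -1)) = Mul(15311, Rational(-763, 11771897)) = Rational(-11682293, 11771897)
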